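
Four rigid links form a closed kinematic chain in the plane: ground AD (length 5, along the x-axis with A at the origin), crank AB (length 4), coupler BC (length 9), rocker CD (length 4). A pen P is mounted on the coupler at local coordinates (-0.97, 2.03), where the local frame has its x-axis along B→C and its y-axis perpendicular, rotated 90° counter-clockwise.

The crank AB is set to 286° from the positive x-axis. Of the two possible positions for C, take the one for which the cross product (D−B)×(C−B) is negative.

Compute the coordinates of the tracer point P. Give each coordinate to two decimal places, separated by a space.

A=(0,0), D=(5.00,0)
B = A + 4.00·(cos286°, sin286°) = (1.1025, -3.8450)
|BD| = 5.4749
circle(B,9.00) ∩ circle(D,4.00): a=8.6736, h=2.4017
  candidates: C₊=(5.5904,3.9562) cross=13.149; C₋=(8.9638,0.5368) cross=-13.149
  mode - wants cross < 0 → take C=(8.9638,0.5368) (cross=-13.149)
ex = (C−B)/|BC| = (0.8735,0.4869); ey = (-0.4869,0.8735)
P = B + -0.97·ex + 2.03·ey = (-0.7331,-2.5442)

-0.73 -2.54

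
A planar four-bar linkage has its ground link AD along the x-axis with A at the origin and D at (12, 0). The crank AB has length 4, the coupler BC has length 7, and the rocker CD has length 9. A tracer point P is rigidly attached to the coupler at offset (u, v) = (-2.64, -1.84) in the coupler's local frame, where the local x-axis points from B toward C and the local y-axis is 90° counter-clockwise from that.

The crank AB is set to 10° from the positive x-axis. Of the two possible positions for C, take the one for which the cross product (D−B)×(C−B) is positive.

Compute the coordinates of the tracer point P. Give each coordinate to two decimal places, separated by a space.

A=(0,0), D=(12.00,0)
B = A + 4.00·(cos10°, sin10°) = (3.9392, 0.6946)
|BD| = 8.0906
circle(B,7.00) ∩ circle(D,9.00): a=2.0677, h=6.6876
  candidates: C₊=(6.5735,7.1800) cross=54.107; C₋=(5.4252,-6.1459) cross=-54.107
  mode + wants cross > 0 → take C=(6.5735,7.1800) (cross=54.107)
ex = (C−B)/|BC| = (0.3763,0.9265); ey = (-0.9265,0.3763)
P = B + -2.64·ex + -1.84·ey = (4.6505,-2.4438)

4.65 -2.44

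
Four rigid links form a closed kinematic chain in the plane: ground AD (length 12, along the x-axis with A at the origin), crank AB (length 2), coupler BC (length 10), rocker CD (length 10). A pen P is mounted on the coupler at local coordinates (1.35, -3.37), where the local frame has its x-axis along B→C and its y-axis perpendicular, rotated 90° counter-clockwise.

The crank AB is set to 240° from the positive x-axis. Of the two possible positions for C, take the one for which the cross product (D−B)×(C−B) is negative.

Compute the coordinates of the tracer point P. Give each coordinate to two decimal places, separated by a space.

-2.22 -5.15

A=(0,0), D=(12.00,0)
B = A + 2.00·(cos240°, sin240°) = (-1.0000, -1.7321)
|BD| = 13.1149
circle(B,10.00) ∩ circle(D,10.00): a=6.5574, h=7.5498
  candidates: C₊=(4.5029,6.6177) cross=99.015; C₋=(6.4971,-8.3497) cross=-99.015
  mode - wants cross < 0 → take C=(6.4971,-8.3497) (cross=-99.015)
ex = (C−B)/|BC| = (0.7497,-0.6618); ey = (0.6618,0.7497)
P = B + 1.35·ex + -3.37·ey = (-2.2181,-5.1520)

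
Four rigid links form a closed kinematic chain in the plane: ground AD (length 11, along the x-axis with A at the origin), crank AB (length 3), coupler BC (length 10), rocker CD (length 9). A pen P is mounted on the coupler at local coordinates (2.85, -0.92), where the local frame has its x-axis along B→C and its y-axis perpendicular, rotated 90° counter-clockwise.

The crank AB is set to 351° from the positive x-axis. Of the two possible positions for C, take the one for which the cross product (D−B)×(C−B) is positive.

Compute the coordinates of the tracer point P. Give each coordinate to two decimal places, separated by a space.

5.11 1.61

A=(0,0), D=(11.00,0)
B = A + 3.00·(cos351°, sin351°) = (2.9631, -0.4693)
|BD| = 8.0506
circle(B,10.00) ∩ circle(D,9.00): a=5.2053, h=8.5384
  candidates: C₊=(7.6618,8.3580) cross=68.740; C₋=(8.6573,-8.6897) cross=-68.740
  mode + wants cross > 0 → take C=(7.6618,8.3580) (cross=68.740)
ex = (C−B)/|BC| = (0.4699,0.8827); ey = (-0.8827,0.4699)
P = B + 2.85·ex + -0.92·ey = (5.1143,1.6142)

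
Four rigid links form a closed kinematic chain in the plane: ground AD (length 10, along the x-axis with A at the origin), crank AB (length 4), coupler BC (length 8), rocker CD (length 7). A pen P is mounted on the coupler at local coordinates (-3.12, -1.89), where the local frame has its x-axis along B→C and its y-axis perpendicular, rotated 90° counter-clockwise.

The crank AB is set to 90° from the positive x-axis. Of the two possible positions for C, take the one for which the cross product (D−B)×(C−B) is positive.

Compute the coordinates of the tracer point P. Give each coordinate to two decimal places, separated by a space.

A=(0,0), D=(10.00,0)
B = A + 4.00·(cos90°, sin90°) = (0.0000, 4.0000)
|BD| = 10.7703
circle(B,8.00) ∩ circle(D,7.00): a=6.0815, h=5.1976
  candidates: C₊=(7.5769,6.5672) cross=55.980; C₋=(3.7162,-3.0845) cross=-55.980
  mode + wants cross > 0 → take C=(7.5769,6.5672) (cross=55.980)
ex = (C−B)/|BC| = (0.9471,0.3209); ey = (-0.3209,0.9471)
P = B + -3.12·ex + -1.89·ey = (-2.3485,1.2087)

-2.35 1.21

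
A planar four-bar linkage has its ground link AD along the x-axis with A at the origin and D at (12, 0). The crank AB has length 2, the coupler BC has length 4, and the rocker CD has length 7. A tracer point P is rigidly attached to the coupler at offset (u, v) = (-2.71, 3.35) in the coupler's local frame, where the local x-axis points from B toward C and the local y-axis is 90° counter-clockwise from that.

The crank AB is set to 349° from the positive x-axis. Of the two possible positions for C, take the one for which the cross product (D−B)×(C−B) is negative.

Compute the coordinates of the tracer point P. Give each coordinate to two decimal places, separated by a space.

1.30 3.88

A=(0,0), D=(12.00,0)
B = A + 2.00·(cos349°, sin349°) = (1.9633, -0.3816)
|BD| = 10.0440
circle(B,4.00) ∩ circle(D,7.00): a=3.3792, h=2.1403
  candidates: C₊=(5.2587,1.8855) cross=21.497; C₋=(5.4214,-2.3920) cross=-21.497
  mode - wants cross < 0 → take C=(5.4214,-2.3920) (cross=-21.497)
ex = (C−B)/|BC| = (0.8645,-0.5026); ey = (0.5026,0.8645)
P = B + -2.71·ex + 3.35·ey = (1.3041,3.8766)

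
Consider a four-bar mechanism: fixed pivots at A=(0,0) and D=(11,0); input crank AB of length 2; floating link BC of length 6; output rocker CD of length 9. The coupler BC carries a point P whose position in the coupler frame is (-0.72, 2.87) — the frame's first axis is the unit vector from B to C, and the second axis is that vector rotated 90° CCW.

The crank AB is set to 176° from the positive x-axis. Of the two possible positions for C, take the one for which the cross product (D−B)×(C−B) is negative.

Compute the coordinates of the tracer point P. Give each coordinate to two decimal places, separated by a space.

-0.79 2.84

A=(0,0), D=(11.00,0)
B = A + 2.00·(cos176°, sin176°) = (-1.9951, 0.1395)
|BD| = 12.9959
circle(B,6.00) ∩ circle(D,9.00): a=4.7666, h=3.6441
  candidates: C₊=(2.8103,3.7322) cross=47.358; C₋=(2.7321,-3.5555) cross=-47.358
  mode - wants cross < 0 → take C=(2.7321,-3.5555) (cross=-47.358)
ex = (C−B)/|BC| = (0.7879,-0.6158); ey = (0.6158,0.7879)
P = B + -0.72·ex + 2.87·ey = (-0.7949,2.8441)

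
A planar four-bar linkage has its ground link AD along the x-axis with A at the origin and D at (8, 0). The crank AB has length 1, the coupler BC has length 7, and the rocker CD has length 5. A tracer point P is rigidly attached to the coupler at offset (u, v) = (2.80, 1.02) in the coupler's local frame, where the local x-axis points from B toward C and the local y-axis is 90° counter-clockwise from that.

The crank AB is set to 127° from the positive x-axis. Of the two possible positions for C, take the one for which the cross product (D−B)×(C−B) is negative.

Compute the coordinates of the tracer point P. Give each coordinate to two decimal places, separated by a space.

A=(0,0), D=(8.00,0)
B = A + 1.00·(cos127°, sin127°) = (-0.6018, 0.7986)
|BD| = 8.6388
circle(B,7.00) ∩ circle(D,5.00): a=5.7085, h=4.0513
  candidates: C₊=(5.4568,4.3049) cross=34.999; C₋=(4.7077,-3.7631) cross=-34.999
  mode - wants cross < 0 → take C=(4.7077,-3.7631) (cross=-34.999)
ex = (C−B)/|BC| = (0.7585,-0.6517); ey = (0.6517,0.7585)
P = B + 2.80·ex + 1.02·ey = (2.1867,-0.2524)

2.19 -0.25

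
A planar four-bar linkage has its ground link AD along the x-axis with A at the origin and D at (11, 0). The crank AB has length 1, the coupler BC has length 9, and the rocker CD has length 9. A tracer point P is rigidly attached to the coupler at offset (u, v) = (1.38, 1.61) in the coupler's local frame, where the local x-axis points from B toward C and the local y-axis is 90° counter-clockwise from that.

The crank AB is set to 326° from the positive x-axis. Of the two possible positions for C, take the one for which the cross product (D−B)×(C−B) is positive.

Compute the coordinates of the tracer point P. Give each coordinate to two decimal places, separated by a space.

0.17 1.46

A=(0,0), D=(11.00,0)
B = A + 1.00·(cos326°, sin326°) = (0.8290, -0.5592)
|BD| = 10.1863
circle(B,9.00) ∩ circle(D,9.00): a=5.0932, h=7.4202
  candidates: C₊=(5.5072,7.1294) cross=75.585; C₋=(6.3219,-7.6886) cross=-75.585
  mode + wants cross > 0 → take C=(5.5072,7.1294) (cross=75.585)
ex = (C−B)/|BC| = (0.5198,0.8543); ey = (-0.8543,0.5198)
P = B + 1.38·ex + 1.61·ey = (0.1709,1.4566)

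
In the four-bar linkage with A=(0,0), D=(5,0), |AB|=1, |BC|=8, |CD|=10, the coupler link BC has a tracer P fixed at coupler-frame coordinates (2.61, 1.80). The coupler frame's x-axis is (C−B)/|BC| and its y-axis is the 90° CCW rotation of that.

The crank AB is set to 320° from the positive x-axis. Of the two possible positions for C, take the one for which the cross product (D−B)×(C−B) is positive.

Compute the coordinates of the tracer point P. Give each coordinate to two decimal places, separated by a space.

-1.93 1.03

A=(0,0), D=(5.00,0)
B = A + 1.00·(cos320°, sin320°) = (0.7660, -0.6428)
|BD| = 4.2825
circle(B,8.00) ∩ circle(D,10.00): a=-2.0619, h=7.7297
  candidates: C₊=(-2.4328,6.6899) cross=33.102; C₋=(-0.1123,-8.5944) cross=-33.102
  mode + wants cross > 0 → take C=(-2.4328,6.6899) (cross=33.102)
ex = (C−B)/|BC| = (-0.3998,0.9166); ey = (-0.9166,-0.3998)
P = B + 2.61·ex + 1.80·ey = (-1.9274,1.0298)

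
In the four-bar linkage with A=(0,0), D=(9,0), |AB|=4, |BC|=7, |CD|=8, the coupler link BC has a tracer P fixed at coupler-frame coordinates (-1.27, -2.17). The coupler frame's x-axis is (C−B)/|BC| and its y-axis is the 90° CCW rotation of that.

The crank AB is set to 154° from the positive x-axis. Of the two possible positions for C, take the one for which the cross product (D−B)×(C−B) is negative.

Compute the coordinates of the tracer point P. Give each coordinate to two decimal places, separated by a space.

-6.00 1.01

A=(0,0), D=(9.00,0)
B = A + 4.00·(cos154°, sin154°) = (-3.5952, 1.7535)
|BD| = 12.7166
circle(B,7.00) ∩ circle(D,8.00): a=5.7685, h=3.9653
  candidates: C₊=(2.6650,4.8855) cross=50.426; C₋=(1.5715,-2.9694) cross=-50.426
  mode - wants cross < 0 → take C=(1.5715,-2.9694) (cross=-50.426)
ex = (C−B)/|BC| = (0.7381,-0.6747); ey = (0.6747,0.7381)
P = B + -1.27·ex + -2.17·ey = (-5.9966,1.0087)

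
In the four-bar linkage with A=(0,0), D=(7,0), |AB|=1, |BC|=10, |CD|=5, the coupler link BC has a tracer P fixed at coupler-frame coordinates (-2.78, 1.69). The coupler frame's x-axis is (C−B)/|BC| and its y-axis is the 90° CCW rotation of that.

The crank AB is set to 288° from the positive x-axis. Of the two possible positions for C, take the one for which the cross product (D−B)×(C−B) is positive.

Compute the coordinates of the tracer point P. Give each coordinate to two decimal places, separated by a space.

-2.94 -1.15

A=(0,0), D=(7.00,0)
B = A + 1.00·(cos288°, sin288°) = (0.3090, -0.9511)
|BD| = 6.7582
circle(B,10.00) ∩ circle(D,5.00): a=8.9279, h=4.5047
  candidates: C₊=(8.5141,4.7652) cross=30.444; C₋=(9.7820,-4.1546) cross=-30.444
  mode + wants cross > 0 → take C=(8.5141,4.7652) (cross=30.444)
ex = (C−B)/|BC| = (0.8205,0.5716); ey = (-0.5716,0.8205)
P = B + -2.78·ex + 1.69·ey = (-2.9381,-1.1535)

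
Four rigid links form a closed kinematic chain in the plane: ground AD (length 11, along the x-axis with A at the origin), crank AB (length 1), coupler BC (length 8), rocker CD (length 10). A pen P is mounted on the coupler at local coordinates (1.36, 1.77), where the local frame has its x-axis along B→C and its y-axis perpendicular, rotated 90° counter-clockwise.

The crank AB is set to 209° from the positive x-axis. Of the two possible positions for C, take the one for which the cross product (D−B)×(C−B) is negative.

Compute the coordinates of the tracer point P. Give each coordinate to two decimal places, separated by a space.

A=(0,0), D=(11.00,0)
B = A + 1.00·(cos209°, sin209°) = (-0.8746, -0.4848)
|BD| = 11.8845
circle(B,8.00) ∩ circle(D,10.00): a=4.4277, h=6.6630
  candidates: C₊=(3.2776,6.3533) cross=79.187; C₋=(3.8212,-6.9616) cross=-79.187
  mode - wants cross < 0 → take C=(3.8212,-6.9616) (cross=-79.187)
ex = (C−B)/|BC| = (0.5870,-0.8096); ey = (0.8096,0.5870)
P = B + 1.36·ex + 1.77·ey = (1.3567,-0.5469)

1.36 -0.55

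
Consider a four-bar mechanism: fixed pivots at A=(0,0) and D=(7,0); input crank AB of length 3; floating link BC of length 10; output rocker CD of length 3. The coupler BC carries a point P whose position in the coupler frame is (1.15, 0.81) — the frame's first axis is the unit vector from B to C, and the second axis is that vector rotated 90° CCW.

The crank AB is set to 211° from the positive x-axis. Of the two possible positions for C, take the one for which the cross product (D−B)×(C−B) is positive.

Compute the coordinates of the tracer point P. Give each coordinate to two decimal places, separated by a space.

-1.91 -0.31

A=(0,0), D=(7.00,0)
B = A + 3.00·(cos211°, sin211°) = (-2.5715, -1.5451)
|BD| = 9.6954
circle(B,10.00) ∩ circle(D,3.00): a=9.5406, h=2.9960
  candidates: C₊=(6.3698,2.9331) cross=29.048; C₋=(7.3247,-2.9824) cross=-29.048
  mode + wants cross > 0 → take C=(6.3698,2.9331) (cross=29.048)
ex = (C−B)/|BC| = (0.8941,0.4478); ey = (-0.4478,0.8941)
P = B + 1.15·ex + 0.81·ey = (-1.9060,-0.3059)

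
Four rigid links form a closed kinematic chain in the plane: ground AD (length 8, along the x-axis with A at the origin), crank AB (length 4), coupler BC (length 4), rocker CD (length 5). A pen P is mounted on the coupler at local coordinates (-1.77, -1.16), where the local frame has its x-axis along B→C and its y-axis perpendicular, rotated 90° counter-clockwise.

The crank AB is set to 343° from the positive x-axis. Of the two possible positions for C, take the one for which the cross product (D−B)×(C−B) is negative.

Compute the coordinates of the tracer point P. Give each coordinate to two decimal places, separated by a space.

1.90 -0.29

A=(0,0), D=(8.00,0)
B = A + 4.00·(cos343°, sin343°) = (3.8252, -1.1695)
|BD| = 4.3355
circle(B,4.00) ∩ circle(D,5.00): a=1.1298, h=3.8371
  candidates: C₊=(3.8781,2.8302) cross=16.636; C₋=(5.9482,-4.5596) cross=-16.636
  mode - wants cross < 0 → take C=(5.9482,-4.5596) (cross=-16.636)
ex = (C−B)/|BC| = (0.5307,-0.8475); ey = (0.8475,0.5307)
P = B + -1.77·ex + -1.16·ey = (1.9027,-0.2850)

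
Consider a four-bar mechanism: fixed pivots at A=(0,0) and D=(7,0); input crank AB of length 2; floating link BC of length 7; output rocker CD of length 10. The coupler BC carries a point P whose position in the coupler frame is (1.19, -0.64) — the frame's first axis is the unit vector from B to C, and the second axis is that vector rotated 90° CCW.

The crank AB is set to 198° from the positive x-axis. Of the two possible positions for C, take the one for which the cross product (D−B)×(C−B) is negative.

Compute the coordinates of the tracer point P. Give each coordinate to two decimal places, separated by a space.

A=(0,0), D=(7.00,0)
B = A + 2.00·(cos198°, sin198°) = (-1.9021, -0.6180)
|BD| = 8.9235
circle(B,7.00) ∩ circle(D,10.00): a=1.6042, h=6.8137
  candidates: C₊=(-0.7737,6.2904) cross=60.802; C₋=(0.1701,-7.3043) cross=-60.802
  mode - wants cross < 0 → take C=(0.1701,-7.3043) (cross=-60.802)
ex = (C−B)/|BC| = (0.2960,-0.9552); ey = (0.9552,0.2960)
P = B + 1.19·ex + -0.64·ey = (-2.1612,-1.9442)

-2.16 -1.94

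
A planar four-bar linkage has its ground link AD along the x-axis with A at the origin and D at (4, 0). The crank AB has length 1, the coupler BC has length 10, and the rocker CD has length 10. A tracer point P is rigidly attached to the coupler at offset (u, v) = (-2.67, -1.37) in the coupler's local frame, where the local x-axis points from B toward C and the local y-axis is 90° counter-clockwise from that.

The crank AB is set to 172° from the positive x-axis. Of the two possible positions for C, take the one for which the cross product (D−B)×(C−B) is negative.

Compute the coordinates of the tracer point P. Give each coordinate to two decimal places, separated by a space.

-2.92 2.44

A=(0,0), D=(4.00,0)
B = A + 1.00·(cos172°, sin172°) = (-0.9903, 0.1392)
|BD| = 4.9922
circle(B,10.00) ∩ circle(D,10.00): a=2.4961, h=9.6835
  candidates: C₊=(1.7748,9.7493) cross=48.342; C₋=(1.2349,-9.6101) cross=-48.342
  mode - wants cross < 0 → take C=(1.2349,-9.6101) (cross=-48.342)
ex = (C−B)/|BC| = (0.2225,-0.9749); ey = (0.9749,0.2225)
P = B + -2.67·ex + -1.37·ey = (-2.9200,2.4374)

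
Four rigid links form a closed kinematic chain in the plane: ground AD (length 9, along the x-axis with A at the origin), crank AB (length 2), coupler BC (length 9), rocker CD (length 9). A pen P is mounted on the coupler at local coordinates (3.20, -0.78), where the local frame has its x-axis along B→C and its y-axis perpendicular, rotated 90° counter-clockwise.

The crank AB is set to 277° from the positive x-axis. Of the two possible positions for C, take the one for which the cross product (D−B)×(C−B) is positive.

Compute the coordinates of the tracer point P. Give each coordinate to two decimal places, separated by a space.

A=(0,0), D=(9.00,0)
B = A + 2.00·(cos277°, sin277°) = (0.2437, -1.9851)
|BD| = 8.9785
circle(B,9.00) ∩ circle(D,9.00): a=4.4892, h=7.8004
  candidates: C₊=(2.8972,6.6148) cross=70.036; C₋=(6.3465,-8.5999) cross=-70.036
  mode + wants cross > 0 → take C=(2.8972,6.6148) (cross=70.036)
ex = (C−B)/|BC| = (0.2948,0.9555); ey = (-0.9555,0.2948)
P = B + 3.20·ex + -0.78·ey = (1.9325,0.8427)

1.93 0.84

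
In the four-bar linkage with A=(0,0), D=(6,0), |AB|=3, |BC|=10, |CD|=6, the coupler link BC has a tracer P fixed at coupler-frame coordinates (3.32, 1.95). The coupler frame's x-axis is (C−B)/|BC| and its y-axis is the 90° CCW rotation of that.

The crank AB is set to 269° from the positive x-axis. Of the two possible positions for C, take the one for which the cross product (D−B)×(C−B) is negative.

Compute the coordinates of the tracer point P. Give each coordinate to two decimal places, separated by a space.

A=(0,0), D=(6.00,0)
B = A + 3.00·(cos269°, sin269°) = (-0.0524, -2.9995)
|BD| = 6.7549
circle(B,10.00) ∩ circle(D,6.00): a=8.1148, h=5.8439
  candidates: C₊=(4.6235,5.8400) cross=39.475; C₋=(9.8135,-4.6322) cross=-39.475
  mode - wants cross < 0 → take C=(9.8135,-4.6322) (cross=-39.475)
ex = (C−B)/|BC| = (0.9866,-0.1633); ey = (0.1633,0.9866)
P = B + 3.32·ex + 1.95·ey = (3.5415,-1.6178)

3.54 -1.62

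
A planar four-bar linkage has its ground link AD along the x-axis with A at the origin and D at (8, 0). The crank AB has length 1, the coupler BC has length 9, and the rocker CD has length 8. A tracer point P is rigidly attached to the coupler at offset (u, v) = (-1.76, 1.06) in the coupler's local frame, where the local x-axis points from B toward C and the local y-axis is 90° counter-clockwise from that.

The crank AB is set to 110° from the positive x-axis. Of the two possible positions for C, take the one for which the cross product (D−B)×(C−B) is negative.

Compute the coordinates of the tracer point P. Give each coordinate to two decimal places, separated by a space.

-0.27 2.99

A=(0,0), D=(8.00,0)
B = A + 1.00·(cos110°, sin110°) = (-0.3420, 0.9397)
|BD| = 8.3948
circle(B,9.00) ∩ circle(D,8.00): a=5.2099, h=7.3387
  candidates: C₊=(5.6566,7.6491) cross=61.607; C₋=(4.0137,-6.9361) cross=-61.607
  mode - wants cross < 0 → take C=(4.0137,-6.9361) (cross=-61.607)
ex = (C−B)/|BC| = (0.4840,-0.8751); ey = (0.8751,0.4840)
P = B + -1.76·ex + 1.06·ey = (-0.2662,2.9928)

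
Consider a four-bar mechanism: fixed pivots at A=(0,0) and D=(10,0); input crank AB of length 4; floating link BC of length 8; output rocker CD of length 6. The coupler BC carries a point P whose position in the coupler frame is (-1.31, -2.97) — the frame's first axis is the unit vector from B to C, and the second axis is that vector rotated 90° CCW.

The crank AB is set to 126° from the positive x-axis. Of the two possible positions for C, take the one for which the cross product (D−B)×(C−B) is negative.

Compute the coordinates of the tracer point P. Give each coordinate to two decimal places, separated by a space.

A=(0,0), D=(10.00,0)
B = A + 4.00·(cos126°, sin126°) = (-2.3511, 3.2361)
|BD| = 12.7680
circle(B,8.00) ∩ circle(D,6.00): a=7.4805, h=2.8358
  candidates: C₊=(5.6039,4.0834) cross=36.208; C₋=(4.1664,-1.4031) cross=-36.208
  mode - wants cross < 0 → take C=(4.1664,-1.4031) (cross=-36.208)
ex = (C−B)/|BC| = (0.8147,-0.5799); ey = (0.5799,0.8147)
P = B + -1.31·ex + -2.97·ey = (-5.1407,1.5761)

-5.14 1.58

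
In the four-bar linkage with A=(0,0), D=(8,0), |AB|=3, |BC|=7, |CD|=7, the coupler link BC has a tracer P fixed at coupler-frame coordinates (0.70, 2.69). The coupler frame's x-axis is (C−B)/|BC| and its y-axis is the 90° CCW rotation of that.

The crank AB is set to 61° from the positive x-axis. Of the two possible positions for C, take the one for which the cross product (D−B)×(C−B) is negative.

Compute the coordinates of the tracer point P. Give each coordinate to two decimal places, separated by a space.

A=(0,0), D=(8.00,0)
B = A + 3.00·(cos61°, sin61°) = (1.4544, 2.6239)
|BD| = 7.0519
circle(B,7.00) ∩ circle(D,7.00): a=3.5259, h=6.0471
  candidates: C₊=(6.9772,6.9249) cross=42.644; C₋=(2.4772,-4.3010) cross=-42.644
  mode - wants cross < 0 → take C=(2.4772,-4.3010) (cross=-42.644)
ex = (C−B)/|BC| = (0.1461,-0.9893); ey = (0.9893,0.1461)
P = B + 0.70·ex + 2.69·ey = (4.2178,2.3244)

4.22 2.32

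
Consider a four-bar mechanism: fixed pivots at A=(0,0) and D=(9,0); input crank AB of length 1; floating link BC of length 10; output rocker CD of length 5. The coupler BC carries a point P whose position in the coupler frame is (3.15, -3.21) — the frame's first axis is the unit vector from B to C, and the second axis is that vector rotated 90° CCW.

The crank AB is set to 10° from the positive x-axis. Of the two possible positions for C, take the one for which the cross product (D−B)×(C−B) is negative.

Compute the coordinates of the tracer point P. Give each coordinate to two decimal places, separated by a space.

2.04 -4.20

A=(0,0), D=(9.00,0)
B = A + 1.00·(cos10°, sin10°) = (0.9848, 0.1736)
|BD| = 8.0171
circle(B,10.00) ∩ circle(D,5.00): a=8.6861, h=4.9550
  candidates: C₊=(9.7761,4.9394) cross=39.725; C₋=(9.5615,-4.9684) cross=-39.725
  mode - wants cross < 0 → take C=(9.5615,-4.9684) (cross=-39.725)
ex = (C−B)/|BC| = (0.8577,-0.5142); ey = (0.5142,0.8577)
P = B + 3.15·ex + -3.21·ey = (2.0359,-4.1992)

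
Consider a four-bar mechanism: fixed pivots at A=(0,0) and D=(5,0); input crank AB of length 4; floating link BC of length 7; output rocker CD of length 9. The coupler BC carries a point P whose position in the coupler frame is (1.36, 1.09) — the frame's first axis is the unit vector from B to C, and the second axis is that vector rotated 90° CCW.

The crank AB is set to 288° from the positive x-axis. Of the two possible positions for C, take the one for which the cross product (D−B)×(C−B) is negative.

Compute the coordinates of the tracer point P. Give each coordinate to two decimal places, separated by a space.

2.96 -4.06

A=(0,0), D=(5.00,0)
B = A + 4.00·(cos288°, sin288°) = (1.2361, -3.8042)
|BD| = 5.3516
circle(B,7.00) ∩ circle(D,9.00): a=-0.3140, h=6.9930
  candidates: C₊=(-3.9558,0.8909) cross=37.423; C₋=(5.9863,-8.9458) cross=-37.423
  mode - wants cross < 0 → take C=(5.9863,-8.9458) (cross=-37.423)
ex = (C−B)/|BC| = (0.6786,-0.7345); ey = (0.7345,0.6786)
P = B + 1.36·ex + 1.09·ey = (2.9596,-4.0635)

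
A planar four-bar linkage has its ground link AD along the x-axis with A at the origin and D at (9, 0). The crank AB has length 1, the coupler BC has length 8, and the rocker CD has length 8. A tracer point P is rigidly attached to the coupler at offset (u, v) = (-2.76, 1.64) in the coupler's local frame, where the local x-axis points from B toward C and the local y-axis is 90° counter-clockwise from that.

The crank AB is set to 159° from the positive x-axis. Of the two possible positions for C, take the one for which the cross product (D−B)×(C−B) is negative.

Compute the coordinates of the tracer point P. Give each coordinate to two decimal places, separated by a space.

A=(0,0), D=(9.00,0)
B = A + 1.00·(cos159°, sin159°) = (-0.9336, 0.3584)
|BD| = 9.9400
circle(B,8.00) ∩ circle(D,8.00): a=4.9700, h=6.2689
  candidates: C₊=(4.2592,6.4440) cross=62.313; C₋=(3.8072,-6.0856) cross=-62.313
  mode - wants cross < 0 → take C=(3.8072,-6.0856) (cross=-62.313)
ex = (C−B)/|BC| = (0.5926,-0.8055); ey = (0.8055,0.5926)
P = B + -2.76·ex + 1.64·ey = (-1.2481,3.5534)

-1.25 3.55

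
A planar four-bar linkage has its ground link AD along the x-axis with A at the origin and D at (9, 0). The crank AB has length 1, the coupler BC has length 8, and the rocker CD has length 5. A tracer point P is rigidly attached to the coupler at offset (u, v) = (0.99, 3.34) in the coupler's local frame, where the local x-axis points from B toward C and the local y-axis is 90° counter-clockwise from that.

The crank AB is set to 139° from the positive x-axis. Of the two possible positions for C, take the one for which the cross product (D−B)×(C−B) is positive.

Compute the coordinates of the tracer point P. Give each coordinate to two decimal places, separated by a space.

-1.38 4.08

A=(0,0), D=(9.00,0)
B = A + 1.00·(cos139°, sin139°) = (-0.7547, 0.6561)
|BD| = 9.7767
circle(B,8.00) ∩ circle(D,5.00): a=6.8829, h=4.0775
  candidates: C₊=(6.3863,4.2625) cross=39.864; C₋=(5.8391,-3.8741) cross=-39.864
  mode + wants cross > 0 → take C=(6.3863,4.2625) (cross=39.864)
ex = (C−B)/|BC| = (0.8926,0.4508); ey = (-0.4508,0.8926)
P = B + 0.99·ex + 3.34·ey = (-1.3767,4.0837)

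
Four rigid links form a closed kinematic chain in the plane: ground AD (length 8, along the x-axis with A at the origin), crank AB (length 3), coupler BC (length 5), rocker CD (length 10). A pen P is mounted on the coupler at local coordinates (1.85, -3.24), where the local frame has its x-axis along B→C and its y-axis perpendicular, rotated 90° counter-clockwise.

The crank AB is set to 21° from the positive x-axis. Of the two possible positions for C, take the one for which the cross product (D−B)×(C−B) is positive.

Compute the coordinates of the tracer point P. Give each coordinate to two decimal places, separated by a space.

A=(0,0), D=(8.00,0)
B = A + 3.00·(cos21°, sin21°) = (2.8007, 1.0751)
|BD| = 5.3093
circle(B,5.00) ∩ circle(D,10.00): a=-4.4085, h=2.3590
  candidates: C₊=(-1.0388,4.2780) cross=12.525; C₋=(-1.9941,-0.3423) cross=-12.525
  mode + wants cross > 0 → take C=(-1.0388,4.2780) (cross=12.525)
ex = (C−B)/|BC| = (-0.7679,0.6406); ey = (-0.6406,-0.7679)
P = B + 1.85·ex + -3.24·ey = (3.4556,4.7482)

3.46 4.75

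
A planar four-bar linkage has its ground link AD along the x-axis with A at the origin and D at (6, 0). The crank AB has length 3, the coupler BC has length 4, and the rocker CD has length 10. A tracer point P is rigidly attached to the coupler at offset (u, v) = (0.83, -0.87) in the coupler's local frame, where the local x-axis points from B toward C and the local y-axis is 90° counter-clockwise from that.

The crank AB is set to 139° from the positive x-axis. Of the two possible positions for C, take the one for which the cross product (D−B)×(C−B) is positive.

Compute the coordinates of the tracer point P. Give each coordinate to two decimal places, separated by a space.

-1.35 2.75

A=(0,0), D=(6.00,0)
B = A + 3.00·(cos139°, sin139°) = (-2.2641, 1.9682)
|BD| = 8.4953
circle(B,4.00) ∩ circle(D,10.00): a=-0.6963, h=3.9389
  candidates: C₊=(-2.0289,5.9613) cross=33.462; C₋=(-3.8540,-1.7023) cross=-33.462
  mode + wants cross > 0 → take C=(-2.0289,5.9613) (cross=33.462)
ex = (C−B)/|BC| = (0.0588,0.9983); ey = (-0.9983,0.0588)
P = B + 0.83·ex + -0.87·ey = (-1.3468,2.7456)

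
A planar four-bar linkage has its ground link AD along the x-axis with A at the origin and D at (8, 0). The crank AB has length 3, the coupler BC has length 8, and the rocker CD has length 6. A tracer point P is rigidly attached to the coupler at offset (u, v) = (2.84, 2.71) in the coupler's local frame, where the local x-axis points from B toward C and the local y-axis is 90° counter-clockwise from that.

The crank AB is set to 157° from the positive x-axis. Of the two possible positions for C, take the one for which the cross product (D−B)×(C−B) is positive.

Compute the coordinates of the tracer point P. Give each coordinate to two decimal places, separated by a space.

-1.45 4.87

A=(0,0), D=(8.00,0)
B = A + 3.00·(cos157°, sin157°) = (-2.7615, 1.1722)
|BD| = 10.8252
circle(B,8.00) ∩ circle(D,6.00): a=6.7059, h=4.3625
  candidates: C₊=(4.3773,4.7829) cross=47.225; C₋=(3.4325,-3.8908) cross=-47.225
  mode + wants cross > 0 → take C=(4.3773,4.7829) (cross=47.225)
ex = (C−B)/|BC| = (0.8924,0.4513); ey = (-0.4513,0.8924)
P = B + 2.84·ex + 2.71·ey = (-1.4504,4.8723)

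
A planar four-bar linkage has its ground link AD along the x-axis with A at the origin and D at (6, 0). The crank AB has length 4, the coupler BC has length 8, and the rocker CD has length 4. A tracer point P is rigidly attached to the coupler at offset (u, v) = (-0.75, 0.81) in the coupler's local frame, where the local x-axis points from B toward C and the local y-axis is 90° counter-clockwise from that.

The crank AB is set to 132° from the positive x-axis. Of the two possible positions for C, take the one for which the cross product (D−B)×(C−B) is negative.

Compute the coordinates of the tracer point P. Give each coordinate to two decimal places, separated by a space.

-2.64 4.08

A=(0,0), D=(6.00,0)
B = A + 4.00·(cos132°, sin132°) = (-2.6765, 2.9726)
|BD| = 9.1716
circle(B,8.00) ∩ circle(D,4.00): a=7.2026, h=3.4818
  candidates: C₊=(5.2657,3.9320) cross=31.934; C₋=(3.0088,-2.6557) cross=-31.934
  mode - wants cross < 0 → take C=(3.0088,-2.6557) (cross=-31.934)
ex = (C−B)/|BC| = (0.7107,-0.7035); ey = (0.7035,0.7107)
P = B + -0.75·ex + 0.81·ey = (-2.6397,4.0759)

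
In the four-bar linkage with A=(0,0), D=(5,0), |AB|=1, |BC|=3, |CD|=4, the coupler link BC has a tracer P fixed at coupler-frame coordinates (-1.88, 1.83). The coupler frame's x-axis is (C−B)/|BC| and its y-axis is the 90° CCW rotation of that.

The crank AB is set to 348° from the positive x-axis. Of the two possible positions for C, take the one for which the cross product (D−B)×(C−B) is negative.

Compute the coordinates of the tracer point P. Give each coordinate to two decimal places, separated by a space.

1.83 2.28

A=(0,0), D=(5.00,0)
B = A + 1.00·(cos348°, sin348°) = (0.9781, -0.2079)
|BD| = 4.0272
circle(B,3.00) ∩ circle(D,4.00): a=1.1445, h=2.7731
  candidates: C₊=(1.9780,2.6206) cross=11.168; C₋=(2.2643,-2.9182) cross=-11.168
  mode - wants cross < 0 → take C=(2.2643,-2.9182) (cross=-11.168)
ex = (C−B)/|BC| = (0.4287,-0.9034); ey = (0.9034,0.4287)
P = B + -1.88·ex + 1.83·ey = (1.8254,2.2751)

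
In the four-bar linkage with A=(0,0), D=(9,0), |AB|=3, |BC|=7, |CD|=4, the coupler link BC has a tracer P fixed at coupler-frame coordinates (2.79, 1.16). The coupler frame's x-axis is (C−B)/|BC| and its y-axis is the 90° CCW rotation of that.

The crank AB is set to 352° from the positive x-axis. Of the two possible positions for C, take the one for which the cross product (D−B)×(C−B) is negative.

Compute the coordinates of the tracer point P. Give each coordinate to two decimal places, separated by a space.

A=(0,0), D=(9.00,0)
B = A + 3.00·(cos352°, sin352°) = (2.9708, -0.4175)
|BD| = 6.0436
circle(B,7.00) ∩ circle(D,4.00): a=5.7520, h=3.9894
  candidates: C₊=(8.4334,3.9597) cross=24.110; C₋=(8.9846,-4.0000) cross=-24.110
  mode - wants cross < 0 → take C=(8.9846,-4.0000) (cross=-24.110)
ex = (C−B)/|BC| = (0.8591,-0.5118); ey = (0.5118,0.8591)
P = B + 2.79·ex + 1.16·ey = (5.9614,-0.8488)

5.96 -0.85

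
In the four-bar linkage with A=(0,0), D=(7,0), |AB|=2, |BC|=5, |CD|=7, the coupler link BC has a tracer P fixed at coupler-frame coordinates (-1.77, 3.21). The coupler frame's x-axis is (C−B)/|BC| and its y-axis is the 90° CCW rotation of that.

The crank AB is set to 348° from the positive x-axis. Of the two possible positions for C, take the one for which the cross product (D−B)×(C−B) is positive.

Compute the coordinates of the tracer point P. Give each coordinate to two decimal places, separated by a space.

-1.16 -2.35

A=(0,0), D=(7.00,0)
B = A + 2.00·(cos348°, sin348°) = (1.9563, -0.4158)
|BD| = 5.0608
circle(B,5.00) ∩ circle(D,7.00): a=0.1592, h=4.9975
  candidates: C₊=(1.7044,4.5778) cross=25.291; C₋=(2.5256,-5.3833) cross=-25.291
  mode + wants cross > 0 → take C=(1.7044,4.5778) (cross=25.291)
ex = (C−B)/|BC| = (-0.0504,0.9987); ey = (-0.9987,-0.0504)
P = B + -1.77·ex + 3.21·ey = (-1.1605,-2.3453)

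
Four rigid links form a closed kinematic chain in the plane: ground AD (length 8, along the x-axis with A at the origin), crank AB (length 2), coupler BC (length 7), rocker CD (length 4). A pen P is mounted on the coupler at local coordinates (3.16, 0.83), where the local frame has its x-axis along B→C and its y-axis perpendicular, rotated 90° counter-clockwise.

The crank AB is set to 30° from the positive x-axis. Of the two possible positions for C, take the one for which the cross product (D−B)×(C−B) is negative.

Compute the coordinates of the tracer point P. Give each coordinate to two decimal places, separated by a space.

4.60 -0.57

A=(0,0), D=(8.00,0)
B = A + 2.00·(cos30°, sin30°) = (1.7321, 1.0000)
|BD| = 6.3472
circle(B,7.00) ∩ circle(D,4.00): a=5.7732, h=3.9586
  candidates: C₊=(8.0568,3.9996) cross=25.126; C₋=(6.8094,-3.8187) cross=-25.126
  mode - wants cross < 0 → take C=(6.8094,-3.8187) (cross=-25.126)
ex = (C−B)/|BC| = (0.7253,-0.6884); ey = (0.6884,0.7253)
P = B + 3.16·ex + 0.83·ey = (4.5955,-0.5733)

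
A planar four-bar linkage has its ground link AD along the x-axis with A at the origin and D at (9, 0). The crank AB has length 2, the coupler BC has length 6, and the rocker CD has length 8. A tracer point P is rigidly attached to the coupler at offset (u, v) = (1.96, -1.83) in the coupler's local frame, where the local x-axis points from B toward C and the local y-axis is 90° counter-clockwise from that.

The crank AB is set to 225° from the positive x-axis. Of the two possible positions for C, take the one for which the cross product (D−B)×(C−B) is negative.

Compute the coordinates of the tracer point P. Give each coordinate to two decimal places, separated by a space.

-1.16 -4.08

A=(0,0), D=(9.00,0)
B = A + 2.00·(cos225°, sin225°) = (-1.4142, -1.4142)
|BD| = 10.5098
circle(B,6.00) ∩ circle(D,8.00): a=3.9228, h=4.5400
  candidates: C₊=(1.8620,3.6124) cross=47.714; C₋=(3.0838,-5.3851) cross=-47.714
  mode - wants cross < 0 → take C=(3.0838,-5.3851) (cross=-47.714)
ex = (C−B)/|BC| = (0.7497,-0.6618); ey = (0.6618,0.7497)
P = B + 1.96·ex + -1.83·ey = (-1.1560,-4.0833)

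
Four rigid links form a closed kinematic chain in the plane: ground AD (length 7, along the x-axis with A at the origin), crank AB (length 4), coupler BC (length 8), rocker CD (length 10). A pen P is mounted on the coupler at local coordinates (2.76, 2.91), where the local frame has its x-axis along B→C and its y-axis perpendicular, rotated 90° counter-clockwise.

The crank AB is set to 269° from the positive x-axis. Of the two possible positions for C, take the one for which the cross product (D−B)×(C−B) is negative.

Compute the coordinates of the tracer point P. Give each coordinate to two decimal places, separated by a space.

A=(0,0), D=(7.00,0)
B = A + 4.00·(cos269°, sin269°) = (-0.0698, -3.9994)
|BD| = 8.1226
circle(B,8.00) ∩ circle(D,10.00): a=1.8453, h=7.7843
  candidates: C₊=(-2.2965,3.6845) cross=63.229; C₋=(5.3691,-9.8661) cross=-63.229
  mode - wants cross < 0 → take C=(5.3691,-9.8661) (cross=-63.229)
ex = (C−B)/|BC| = (0.6799,-0.7333); ey = (0.7333,0.6799)
P = B + 2.76·ex + 2.91·ey = (3.9406,-4.0450)

3.94 -4.05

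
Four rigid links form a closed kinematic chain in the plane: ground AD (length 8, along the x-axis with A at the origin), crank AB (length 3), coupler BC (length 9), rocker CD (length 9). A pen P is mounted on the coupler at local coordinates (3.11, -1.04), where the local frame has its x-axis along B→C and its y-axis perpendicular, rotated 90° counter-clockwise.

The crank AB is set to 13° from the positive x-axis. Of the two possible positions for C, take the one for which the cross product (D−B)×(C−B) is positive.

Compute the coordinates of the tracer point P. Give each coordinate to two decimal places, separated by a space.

5.14 3.09

A=(0,0), D=(8.00,0)
B = A + 3.00·(cos13°, sin13°) = (2.9231, 0.6749)
|BD| = 5.1215
circle(B,9.00) ∩ circle(D,9.00): a=2.5608, h=8.6280
  candidates: C₊=(6.5984,8.8902) cross=44.189; C₋=(4.3247,-8.2153) cross=-44.189
  mode + wants cross > 0 → take C=(6.5984,8.8902) (cross=44.189)
ex = (C−B)/|BC| = (0.4084,0.9128); ey = (-0.9128,0.4084)
P = B + 3.11·ex + -1.04·ey = (5.1425,3.0890)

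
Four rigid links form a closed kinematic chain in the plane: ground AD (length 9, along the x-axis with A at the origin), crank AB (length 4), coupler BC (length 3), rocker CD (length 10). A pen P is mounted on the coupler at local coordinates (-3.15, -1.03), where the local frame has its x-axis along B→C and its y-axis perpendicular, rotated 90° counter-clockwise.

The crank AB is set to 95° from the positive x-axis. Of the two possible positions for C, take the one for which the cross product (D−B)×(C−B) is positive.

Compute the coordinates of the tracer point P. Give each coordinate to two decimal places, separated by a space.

A=(0,0), D=(9.00,0)
B = A + 4.00·(cos95°, sin95°) = (-0.3486, 3.9848)
|BD| = 10.1624
circle(B,3.00) ∩ circle(D,10.00): a=0.6040, h=2.9386
  candidates: C₊=(1.3592,6.4512) cross=29.863; C₋=(-0.9453,1.0447) cross=-29.863
  mode + wants cross > 0 → take C=(1.3592,6.4512) (cross=29.863)
ex = (C−B)/|BC| = (0.5693,0.8221); ey = (-0.8221,0.5693)
P = B + -3.15·ex + -1.03·ey = (-1.2950,0.8087)

-1.30 0.81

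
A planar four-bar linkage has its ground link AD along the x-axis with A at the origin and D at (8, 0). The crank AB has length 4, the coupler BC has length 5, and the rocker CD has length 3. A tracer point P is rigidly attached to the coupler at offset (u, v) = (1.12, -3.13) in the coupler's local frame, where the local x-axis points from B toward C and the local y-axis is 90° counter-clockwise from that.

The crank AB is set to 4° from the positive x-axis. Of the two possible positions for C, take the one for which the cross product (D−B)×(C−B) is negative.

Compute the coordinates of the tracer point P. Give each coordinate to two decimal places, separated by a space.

A=(0,0), D=(8.00,0)
B = A + 4.00·(cos4°, sin4°) = (3.9903, 0.2790)
|BD| = 4.0194
circle(B,5.00) ∩ circle(D,3.00): a=4.0000, h=2.9999
  candidates: C₊=(8.1889,2.9940) cross=12.058; C₋=(7.7724,-2.9914) cross=-12.058
  mode - wants cross < 0 → take C=(7.7724,-2.9914) (cross=-12.058)
ex = (C−B)/|BC| = (0.7564,-0.6541); ey = (0.6541,0.7564)
P = B + 1.12·ex + -3.13·ey = (2.7902,-2.8212)

2.79 -2.82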